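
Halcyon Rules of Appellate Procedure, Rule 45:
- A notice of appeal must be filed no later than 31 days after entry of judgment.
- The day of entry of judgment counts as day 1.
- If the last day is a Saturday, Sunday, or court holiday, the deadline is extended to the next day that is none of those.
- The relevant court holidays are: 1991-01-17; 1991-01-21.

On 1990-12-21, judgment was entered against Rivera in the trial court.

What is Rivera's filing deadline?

Counting 1990-12-21 as day 1, day 31 is January 20, 1991.
January 20, 1991 is Sunday; January 21, 1991 is a listed holiday. The next qualifying day is January 22, 1991.

January 22, 1991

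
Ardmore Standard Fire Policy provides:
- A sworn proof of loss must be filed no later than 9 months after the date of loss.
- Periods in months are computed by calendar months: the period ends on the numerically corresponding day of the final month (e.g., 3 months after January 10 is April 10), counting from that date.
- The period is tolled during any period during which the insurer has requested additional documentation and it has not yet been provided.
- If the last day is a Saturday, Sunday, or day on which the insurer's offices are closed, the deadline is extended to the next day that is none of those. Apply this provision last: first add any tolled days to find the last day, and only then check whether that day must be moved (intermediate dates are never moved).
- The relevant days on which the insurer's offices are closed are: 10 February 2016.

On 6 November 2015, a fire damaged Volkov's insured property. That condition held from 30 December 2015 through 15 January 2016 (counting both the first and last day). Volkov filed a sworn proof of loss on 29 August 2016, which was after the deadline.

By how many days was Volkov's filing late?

9 months after 6 November 2015 is August 6, 2016.
From December 30, 2015 through January 15, 2016 inclusive is 17 days; tolling adds 17 days: August 6, 2016 + 17 days = August 23, 2016.
August 23, 2016 is a Tuesday and not a day on which the insurer's offices are closed, so no extension applies.
The deadline is August 23, 2016; from August 23, 2016 to August 29, 2016 is 6 days.

6 days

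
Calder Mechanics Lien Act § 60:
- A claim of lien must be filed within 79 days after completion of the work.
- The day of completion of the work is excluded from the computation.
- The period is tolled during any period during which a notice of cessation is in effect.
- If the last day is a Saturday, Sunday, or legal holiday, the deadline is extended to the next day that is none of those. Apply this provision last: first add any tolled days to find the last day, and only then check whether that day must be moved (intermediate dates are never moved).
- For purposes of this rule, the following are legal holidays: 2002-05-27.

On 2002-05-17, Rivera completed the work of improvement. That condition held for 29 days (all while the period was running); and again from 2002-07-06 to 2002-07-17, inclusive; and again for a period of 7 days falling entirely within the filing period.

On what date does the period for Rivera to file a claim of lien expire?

September 23, 2002

79 days after 2002-05-17 is August 4, 2002.
Tolling adds 29 days: August 4, 2002 + 29 days = September 2, 2002.
From July 6, 2002 through July 17, 2002 inclusive is 12 days; tolling adds 12 days: September 2, 2002 + 12 days = September 14, 2002.
Tolling adds 7 days: September 14, 2002 + 7 days = September 21, 2002.
September 21, 2002 is Saturday; September 22, 2002 is Sunday. The next qualifying day is September 23, 2002.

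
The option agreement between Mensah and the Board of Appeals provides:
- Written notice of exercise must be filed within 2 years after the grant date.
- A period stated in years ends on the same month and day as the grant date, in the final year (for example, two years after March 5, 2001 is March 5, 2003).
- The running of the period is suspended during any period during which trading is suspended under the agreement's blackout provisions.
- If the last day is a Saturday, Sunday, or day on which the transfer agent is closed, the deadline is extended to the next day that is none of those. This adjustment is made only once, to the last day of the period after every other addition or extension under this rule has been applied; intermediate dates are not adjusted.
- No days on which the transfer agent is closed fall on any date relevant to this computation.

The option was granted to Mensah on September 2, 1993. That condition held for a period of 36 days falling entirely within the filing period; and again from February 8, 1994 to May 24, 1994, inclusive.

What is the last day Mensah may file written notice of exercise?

January 22, 1996

2 years after September 2, 1993 is September 2, 1995.
Tolling adds 36 days: September 2, 1995 + 36 days = October 8, 1995.
From February 8, 1994 through May 24, 1994 inclusive is 106 days; tolling adds 106 days: October 8, 1995 + 106 days = January 22, 1996.
January 22, 1996 is a Monday and not a day on which the transfer agent is closed, so no extension applies.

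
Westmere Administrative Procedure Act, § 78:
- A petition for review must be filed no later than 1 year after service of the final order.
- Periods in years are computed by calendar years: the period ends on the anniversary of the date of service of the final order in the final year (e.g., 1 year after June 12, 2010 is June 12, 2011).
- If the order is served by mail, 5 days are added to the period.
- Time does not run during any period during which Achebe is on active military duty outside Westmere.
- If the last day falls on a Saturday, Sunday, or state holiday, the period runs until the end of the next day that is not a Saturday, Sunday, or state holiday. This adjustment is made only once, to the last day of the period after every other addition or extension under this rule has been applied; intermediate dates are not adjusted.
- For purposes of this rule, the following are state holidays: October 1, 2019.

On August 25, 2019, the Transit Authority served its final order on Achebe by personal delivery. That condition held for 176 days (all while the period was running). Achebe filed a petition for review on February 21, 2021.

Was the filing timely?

1 year after August 25, 2019 is August 25, 2020.
Service was not by mail, so no mail extension applies.
Tolling adds 176 days: August 25, 2020 + 176 days = February 17, 2021.
February 17, 2021 is a Wednesday and not a state holiday, so no extension applies.
The deadline is February 17, 2021; the filing on February 21, 2021 is after that date.

No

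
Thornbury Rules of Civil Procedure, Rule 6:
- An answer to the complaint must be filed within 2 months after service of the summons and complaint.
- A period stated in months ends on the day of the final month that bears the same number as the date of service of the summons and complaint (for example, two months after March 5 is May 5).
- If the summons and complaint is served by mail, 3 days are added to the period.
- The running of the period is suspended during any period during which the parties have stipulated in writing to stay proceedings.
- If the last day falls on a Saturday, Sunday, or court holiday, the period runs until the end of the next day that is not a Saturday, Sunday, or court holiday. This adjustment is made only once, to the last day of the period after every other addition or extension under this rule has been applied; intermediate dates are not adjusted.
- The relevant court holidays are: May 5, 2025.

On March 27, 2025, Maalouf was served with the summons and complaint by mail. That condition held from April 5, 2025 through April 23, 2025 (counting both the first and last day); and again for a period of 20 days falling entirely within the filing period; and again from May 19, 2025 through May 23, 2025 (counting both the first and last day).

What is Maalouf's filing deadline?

2 months after March 27, 2025 is May 27, 2025.
Service was by mail, adding 3 days: May 27, 2025 + 3 days = May 30, 2025.
From April 5, 2025 through April 23, 2025 inclusive is 19 days; tolling adds 19 days: May 30, 2025 + 19 days = June 18, 2025.
Tolling adds 20 days: June 18, 2025 + 20 days = July 8, 2025.
From May 19, 2025 through May 23, 2025 inclusive is 5 days; tolling adds 5 days: July 8, 2025 + 5 days = July 13, 2025.
July 13, 2025 is Sunday. The next qualifying day is July 14, 2025.

July 14, 2025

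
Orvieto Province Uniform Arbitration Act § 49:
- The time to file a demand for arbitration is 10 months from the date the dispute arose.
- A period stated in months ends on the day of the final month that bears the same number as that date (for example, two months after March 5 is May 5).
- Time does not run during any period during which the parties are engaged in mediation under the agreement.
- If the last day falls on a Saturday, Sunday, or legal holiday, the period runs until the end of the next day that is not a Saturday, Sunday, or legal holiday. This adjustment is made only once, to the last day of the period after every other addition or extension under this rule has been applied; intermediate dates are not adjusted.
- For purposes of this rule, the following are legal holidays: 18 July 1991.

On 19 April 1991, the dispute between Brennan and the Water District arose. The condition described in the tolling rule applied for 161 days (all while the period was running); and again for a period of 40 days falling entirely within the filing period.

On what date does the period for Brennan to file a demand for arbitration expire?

September 7, 1992

10 months after 19 April 1991 is February 19, 1992.
Tolling adds 161 days: February 19, 1992 + 161 days = July 29, 1992.
Tolling adds 40 days: July 29, 1992 + 40 days = September 7, 1992.
September 7, 1992 is a Monday and not a legal holiday, so no extension applies.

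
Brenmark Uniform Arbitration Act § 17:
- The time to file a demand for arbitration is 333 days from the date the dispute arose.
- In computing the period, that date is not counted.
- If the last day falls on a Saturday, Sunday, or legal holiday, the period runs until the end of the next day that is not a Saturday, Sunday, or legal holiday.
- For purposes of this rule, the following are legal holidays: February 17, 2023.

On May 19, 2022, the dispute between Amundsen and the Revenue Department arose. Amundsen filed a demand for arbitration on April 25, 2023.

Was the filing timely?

333 days after May 19, 2022 is April 17, 2023.
April 17, 2023 is a Monday and not a legal holiday, so no extension applies.
The deadline is April 17, 2023; the filing on April 25, 2023 is after that date.

No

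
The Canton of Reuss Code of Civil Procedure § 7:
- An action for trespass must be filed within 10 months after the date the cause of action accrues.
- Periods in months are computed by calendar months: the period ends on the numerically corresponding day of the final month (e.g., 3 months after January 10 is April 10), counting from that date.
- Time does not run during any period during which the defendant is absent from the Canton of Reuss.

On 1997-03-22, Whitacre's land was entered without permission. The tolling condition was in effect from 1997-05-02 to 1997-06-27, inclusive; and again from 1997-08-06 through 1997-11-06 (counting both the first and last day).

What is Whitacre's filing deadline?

10 months after 1997-03-22 is January 22, 1998.
From May 2, 1997 through June 27, 1997 inclusive is 57 days; tolling adds 57 days: January 22, 1998 + 57 days = March 20, 1998.
From August 6, 1997 through November 6, 1997 inclusive is 93 days; tolling adds 93 days: March 20, 1998 + 93 days = June 21, 1998.

June 21, 1998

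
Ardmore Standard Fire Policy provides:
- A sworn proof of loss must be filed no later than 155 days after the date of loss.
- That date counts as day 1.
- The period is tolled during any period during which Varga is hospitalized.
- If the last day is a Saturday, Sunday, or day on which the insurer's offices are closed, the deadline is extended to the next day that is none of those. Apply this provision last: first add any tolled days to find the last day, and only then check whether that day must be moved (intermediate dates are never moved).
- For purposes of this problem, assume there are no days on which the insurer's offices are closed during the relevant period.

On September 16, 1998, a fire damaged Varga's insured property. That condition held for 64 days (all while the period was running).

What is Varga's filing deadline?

April 22, 1999

Counting September 16, 1998 as day 1, day 155 is February 17, 1999.
Tolling adds 64 days: February 17, 1999 + 64 days = April 22, 1999.
April 22, 1999 is a Thursday and not a day on which the insurer's offices are closed, so no extension applies.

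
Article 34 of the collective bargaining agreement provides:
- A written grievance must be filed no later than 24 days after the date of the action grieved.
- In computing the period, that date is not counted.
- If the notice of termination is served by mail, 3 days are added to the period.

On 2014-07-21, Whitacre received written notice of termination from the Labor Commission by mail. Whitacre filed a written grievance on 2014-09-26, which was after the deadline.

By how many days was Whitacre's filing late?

40 days

24 days after 2014-07-21 is August 14, 2014.
Service was by mail, adding 3 days: August 14, 2014 + 3 days = August 17, 2014.
The deadline is August 17, 2014; from August 17, 2014 to September 26, 2014 is 40 days.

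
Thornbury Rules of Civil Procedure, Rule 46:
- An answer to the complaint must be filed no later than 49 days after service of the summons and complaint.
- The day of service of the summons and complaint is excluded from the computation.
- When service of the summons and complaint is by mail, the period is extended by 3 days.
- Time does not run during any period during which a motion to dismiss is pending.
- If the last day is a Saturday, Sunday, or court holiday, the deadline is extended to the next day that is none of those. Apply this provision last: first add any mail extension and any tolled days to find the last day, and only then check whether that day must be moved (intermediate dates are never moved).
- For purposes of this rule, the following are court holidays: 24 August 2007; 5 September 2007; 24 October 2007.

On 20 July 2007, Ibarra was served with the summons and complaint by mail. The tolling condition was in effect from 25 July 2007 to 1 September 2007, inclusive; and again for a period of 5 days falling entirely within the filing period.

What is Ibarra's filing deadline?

49 days after 20 July 2007 is September 7, 2007.
Service was by mail, adding 3 days: September 7, 2007 + 3 days = September 10, 2007.
From July 25, 2007 through September 1, 2007 inclusive is 39 days; tolling adds 39 days: September 10, 2007 + 39 days = October 19, 2007.
Tolling adds 5 days: October 19, 2007 + 5 days = October 24, 2007.
October 24, 2007 is a listed holiday. The next qualifying day is October 25, 2007.

October 25, 2007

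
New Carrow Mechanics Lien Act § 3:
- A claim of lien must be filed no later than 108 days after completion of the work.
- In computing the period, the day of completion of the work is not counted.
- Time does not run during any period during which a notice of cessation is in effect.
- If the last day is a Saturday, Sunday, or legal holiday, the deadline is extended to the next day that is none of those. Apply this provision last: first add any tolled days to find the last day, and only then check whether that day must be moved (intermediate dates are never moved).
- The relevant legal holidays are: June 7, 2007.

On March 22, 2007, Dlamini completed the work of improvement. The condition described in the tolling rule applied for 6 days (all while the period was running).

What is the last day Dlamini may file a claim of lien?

July 16, 2007

108 days after March 22, 2007 is July 8, 2007.
Tolling adds 6 days: July 8, 2007 + 6 days = July 14, 2007.
July 14, 2007 is Saturday; July 15, 2007 is Sunday. The next qualifying day is July 16, 2007.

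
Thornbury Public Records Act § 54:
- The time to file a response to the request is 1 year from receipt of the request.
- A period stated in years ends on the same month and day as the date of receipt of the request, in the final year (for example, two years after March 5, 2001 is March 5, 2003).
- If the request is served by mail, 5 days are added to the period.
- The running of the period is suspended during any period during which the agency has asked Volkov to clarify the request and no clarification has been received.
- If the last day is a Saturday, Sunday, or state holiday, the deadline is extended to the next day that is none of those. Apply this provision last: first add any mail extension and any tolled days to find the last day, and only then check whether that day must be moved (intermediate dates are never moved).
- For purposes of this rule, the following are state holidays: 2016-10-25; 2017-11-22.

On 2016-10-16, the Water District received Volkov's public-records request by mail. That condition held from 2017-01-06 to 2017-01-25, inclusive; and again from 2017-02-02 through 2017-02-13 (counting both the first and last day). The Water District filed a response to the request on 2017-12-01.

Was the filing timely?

No

1 year after 2016-10-16 is October 16, 2017.
Service was by mail, adding 5 days: October 16, 2017 + 5 days = October 21, 2017.
From January 6, 2017 through January 25, 2017 inclusive is 20 days; tolling adds 20 days: October 21, 2017 + 20 days = November 10, 2017.
From February 2, 2017 through February 13, 2017 inclusive is 12 days; tolling adds 12 days: November 10, 2017 + 12 days = November 22, 2017.
November 22, 2017 is a listed holiday. The next qualifying day is November 23, 2017.
The deadline is November 23, 2017; the filing on December 1, 2017 is after that date.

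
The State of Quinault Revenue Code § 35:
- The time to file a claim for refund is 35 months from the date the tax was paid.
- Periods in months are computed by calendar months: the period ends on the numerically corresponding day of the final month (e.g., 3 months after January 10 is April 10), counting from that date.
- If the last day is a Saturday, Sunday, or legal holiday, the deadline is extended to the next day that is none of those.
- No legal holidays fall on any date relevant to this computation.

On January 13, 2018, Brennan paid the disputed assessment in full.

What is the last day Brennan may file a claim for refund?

December 14, 2020

35 months after January 13, 2018 is December 13, 2020.
December 13, 2020 is Sunday. The next qualifying day is December 14, 2020.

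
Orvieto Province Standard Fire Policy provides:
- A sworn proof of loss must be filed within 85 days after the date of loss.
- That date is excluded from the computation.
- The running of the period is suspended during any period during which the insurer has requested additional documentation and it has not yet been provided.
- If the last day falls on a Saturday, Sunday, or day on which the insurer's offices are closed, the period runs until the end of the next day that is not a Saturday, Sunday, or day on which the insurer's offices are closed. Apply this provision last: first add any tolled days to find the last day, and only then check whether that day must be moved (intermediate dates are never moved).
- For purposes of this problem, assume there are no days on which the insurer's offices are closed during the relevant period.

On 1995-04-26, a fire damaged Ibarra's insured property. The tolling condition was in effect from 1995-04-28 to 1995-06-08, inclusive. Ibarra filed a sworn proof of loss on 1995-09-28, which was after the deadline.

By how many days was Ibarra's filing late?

85 days after 1995-04-26 is July 20, 1995.
From April 28, 1995 through June 8, 1995 inclusive is 42 days; tolling adds 42 days: July 20, 1995 + 42 days = August 31, 1995.
August 31, 1995 is a Thursday and not a day on which the insurer's offices are closed, so no extension applies.
The deadline is August 31, 1995; from August 31, 1995 to September 28, 1995 is 28 days.

28 days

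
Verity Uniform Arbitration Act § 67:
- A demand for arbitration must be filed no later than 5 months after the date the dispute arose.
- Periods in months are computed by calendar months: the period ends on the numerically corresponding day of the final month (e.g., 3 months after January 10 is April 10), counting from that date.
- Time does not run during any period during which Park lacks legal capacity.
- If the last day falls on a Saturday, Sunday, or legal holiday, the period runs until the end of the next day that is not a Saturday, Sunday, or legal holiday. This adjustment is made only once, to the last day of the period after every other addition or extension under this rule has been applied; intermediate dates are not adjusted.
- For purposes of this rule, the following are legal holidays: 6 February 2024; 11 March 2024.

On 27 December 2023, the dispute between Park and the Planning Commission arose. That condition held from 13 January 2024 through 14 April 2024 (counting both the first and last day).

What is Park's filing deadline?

August 28, 2024

5 months after 27 December 2023 is May 27, 2024.
From January 13, 2024 through April 14, 2024 inclusive is 93 days; tolling adds 93 days: May 27, 2024 + 93 days = August 28, 2024.
August 28, 2024 is a Wednesday and not a legal holiday, so no extension applies.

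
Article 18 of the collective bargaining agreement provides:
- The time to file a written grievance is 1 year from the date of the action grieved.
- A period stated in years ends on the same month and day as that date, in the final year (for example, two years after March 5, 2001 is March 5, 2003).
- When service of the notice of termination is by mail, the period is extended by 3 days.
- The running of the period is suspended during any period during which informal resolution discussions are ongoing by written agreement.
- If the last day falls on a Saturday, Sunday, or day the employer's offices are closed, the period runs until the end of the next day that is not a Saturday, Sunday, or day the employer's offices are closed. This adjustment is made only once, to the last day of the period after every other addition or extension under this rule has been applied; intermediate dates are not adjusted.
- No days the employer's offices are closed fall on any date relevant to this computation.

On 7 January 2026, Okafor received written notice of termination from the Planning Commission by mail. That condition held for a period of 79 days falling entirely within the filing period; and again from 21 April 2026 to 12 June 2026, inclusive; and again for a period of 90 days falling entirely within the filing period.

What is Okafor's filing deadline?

1 year after 7 January 2026 is January 7, 2027.
Service was by mail, adding 3 days: January 7, 2027 + 3 days = January 10, 2027.
Tolling adds 79 days: January 10, 2027 + 79 days = March 30, 2027.
From April 21, 2026 through June 12, 2026 inclusive is 53 days; tolling adds 53 days: March 30, 2027 + 53 days = May 22, 2027.
Tolling adds 90 days: May 22, 2027 + 90 days = August 20, 2027.
August 20, 2027 is a Friday and not a day the employer's offices are closed, so no extension applies.

August 20, 2027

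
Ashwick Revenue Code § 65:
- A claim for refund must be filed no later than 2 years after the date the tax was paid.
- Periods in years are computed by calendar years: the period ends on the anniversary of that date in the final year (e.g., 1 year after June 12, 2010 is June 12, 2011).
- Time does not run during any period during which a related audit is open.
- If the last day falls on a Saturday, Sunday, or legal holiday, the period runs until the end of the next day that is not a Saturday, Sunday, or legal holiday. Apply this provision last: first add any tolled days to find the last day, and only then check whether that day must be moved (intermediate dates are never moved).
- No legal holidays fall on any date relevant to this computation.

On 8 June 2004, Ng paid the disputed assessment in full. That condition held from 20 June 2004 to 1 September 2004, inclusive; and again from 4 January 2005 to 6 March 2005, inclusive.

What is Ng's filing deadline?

2 years after 8 June 2004 is June 8, 2006.
From June 20, 2004 through September 1, 2004 inclusive is 74 days; tolling adds 74 days: June 8, 2006 + 74 days = August 21, 2006.
From January 4, 2005 through March 6, 2005 inclusive is 62 days; tolling adds 62 days: August 21, 2006 + 62 days = October 22, 2006.
October 22, 2006 is Sunday. The next qualifying day is October 23, 2006.

October 23, 2006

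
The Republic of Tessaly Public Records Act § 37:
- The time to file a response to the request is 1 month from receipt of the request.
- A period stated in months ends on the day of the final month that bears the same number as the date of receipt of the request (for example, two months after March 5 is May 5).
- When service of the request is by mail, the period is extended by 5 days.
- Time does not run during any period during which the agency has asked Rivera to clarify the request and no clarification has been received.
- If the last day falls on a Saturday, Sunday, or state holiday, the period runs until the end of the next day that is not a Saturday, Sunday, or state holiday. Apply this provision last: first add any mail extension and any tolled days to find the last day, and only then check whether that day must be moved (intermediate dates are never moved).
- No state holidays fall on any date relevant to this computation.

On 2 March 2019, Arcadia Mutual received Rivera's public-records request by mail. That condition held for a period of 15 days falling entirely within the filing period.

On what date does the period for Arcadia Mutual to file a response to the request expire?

1 month after 2 March 2019 is April 2, 2019.
Service was by mail, adding 5 days: April 2, 2019 + 5 days = April 7, 2019.
Tolling adds 15 days: April 7, 2019 + 15 days = April 22, 2019.
April 22, 2019 is a Monday and not a state holiday, so no extension applies.

April 22, 2019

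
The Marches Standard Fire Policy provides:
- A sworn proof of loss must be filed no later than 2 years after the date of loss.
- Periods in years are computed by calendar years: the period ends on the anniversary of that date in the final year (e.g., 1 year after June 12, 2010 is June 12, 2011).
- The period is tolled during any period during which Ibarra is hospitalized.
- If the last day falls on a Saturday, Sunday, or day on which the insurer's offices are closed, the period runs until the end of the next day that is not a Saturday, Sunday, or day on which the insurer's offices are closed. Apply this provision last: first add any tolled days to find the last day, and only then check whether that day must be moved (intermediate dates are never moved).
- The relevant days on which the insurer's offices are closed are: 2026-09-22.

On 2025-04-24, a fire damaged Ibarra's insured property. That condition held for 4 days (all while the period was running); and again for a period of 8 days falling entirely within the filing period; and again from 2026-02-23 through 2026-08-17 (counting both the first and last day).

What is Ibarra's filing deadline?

2 years after 2025-04-24 is April 24, 2027.
Tolling adds 4 days: April 24, 2027 + 4 days = April 28, 2027.
Tolling adds 8 days: April 28, 2027 + 8 days = May 6, 2027.
From February 23, 2026 through August 17, 2026 inclusive is 176 days; tolling adds 176 days: May 6, 2027 + 176 days = October 29, 2027.
October 29, 2027 is a Friday and not a day on which the insurer's offices are closed, so no extension applies.

October 29, 2027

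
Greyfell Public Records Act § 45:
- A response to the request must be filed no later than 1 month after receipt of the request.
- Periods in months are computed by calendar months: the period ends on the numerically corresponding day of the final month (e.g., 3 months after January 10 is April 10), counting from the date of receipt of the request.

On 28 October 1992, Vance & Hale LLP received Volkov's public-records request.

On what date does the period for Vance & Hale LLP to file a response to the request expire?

November 28, 1992

1 month after 28 October 1992 is November 28, 1992.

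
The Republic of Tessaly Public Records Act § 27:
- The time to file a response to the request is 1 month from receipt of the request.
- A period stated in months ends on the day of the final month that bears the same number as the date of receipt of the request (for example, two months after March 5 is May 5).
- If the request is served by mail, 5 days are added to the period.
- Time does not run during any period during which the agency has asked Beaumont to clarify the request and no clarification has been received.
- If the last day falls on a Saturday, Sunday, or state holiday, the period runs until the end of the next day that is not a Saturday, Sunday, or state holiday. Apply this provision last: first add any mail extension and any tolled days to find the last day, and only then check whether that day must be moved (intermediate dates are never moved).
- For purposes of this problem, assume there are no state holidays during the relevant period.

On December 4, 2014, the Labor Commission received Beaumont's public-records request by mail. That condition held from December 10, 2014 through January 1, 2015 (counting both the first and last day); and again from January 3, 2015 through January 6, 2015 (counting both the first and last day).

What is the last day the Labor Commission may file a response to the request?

February 5, 2015

1 month after December 4, 2014 is January 4, 2015.
Service was by mail, adding 5 days: January 4, 2015 + 5 days = January 9, 2015.
From December 10, 2014 through January 1, 2015 inclusive is 23 days; tolling adds 23 days: January 9, 2015 + 23 days = February 1, 2015.
From January 3, 2015 through January 6, 2015 inclusive is 4 days; tolling adds 4 days: February 1, 2015 + 4 days = February 5, 2015.
February 5, 2015 is a Thursday and not a state holiday, so no extension applies.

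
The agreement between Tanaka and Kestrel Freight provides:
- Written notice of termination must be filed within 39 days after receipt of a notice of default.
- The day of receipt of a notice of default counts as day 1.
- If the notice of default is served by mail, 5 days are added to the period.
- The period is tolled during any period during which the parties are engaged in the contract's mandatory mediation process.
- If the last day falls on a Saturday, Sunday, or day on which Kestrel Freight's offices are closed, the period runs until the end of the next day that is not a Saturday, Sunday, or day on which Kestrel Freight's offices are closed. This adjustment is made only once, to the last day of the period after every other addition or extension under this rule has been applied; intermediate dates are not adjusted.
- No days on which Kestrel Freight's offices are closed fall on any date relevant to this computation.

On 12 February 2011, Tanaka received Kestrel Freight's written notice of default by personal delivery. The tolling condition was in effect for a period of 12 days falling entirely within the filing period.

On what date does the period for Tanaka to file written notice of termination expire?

April 4, 2011

Counting 12 February 2011 as day 1, day 39 is March 22, 2011.
Service was not by mail, so no mail extension applies.
Tolling adds 12 days: March 22, 2011 + 12 days = April 3, 2011.
April 3, 2011 is Sunday. The next qualifying day is April 4, 2011.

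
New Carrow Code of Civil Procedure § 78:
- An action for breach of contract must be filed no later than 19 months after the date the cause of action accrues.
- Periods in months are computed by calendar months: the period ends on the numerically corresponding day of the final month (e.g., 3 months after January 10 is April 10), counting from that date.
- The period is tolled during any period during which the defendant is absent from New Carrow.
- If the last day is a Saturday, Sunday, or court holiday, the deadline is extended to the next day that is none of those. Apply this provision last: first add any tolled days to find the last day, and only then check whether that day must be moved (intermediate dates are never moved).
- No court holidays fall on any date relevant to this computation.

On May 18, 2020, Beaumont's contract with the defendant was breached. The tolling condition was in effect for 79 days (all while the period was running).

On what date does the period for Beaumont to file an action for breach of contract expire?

March 7, 2022

19 months after May 18, 2020 is December 18, 2021.
Tolling adds 79 days: December 18, 2021 + 79 days = March 7, 2022.
March 7, 2022 is a Monday and not a court holiday, so no extension applies.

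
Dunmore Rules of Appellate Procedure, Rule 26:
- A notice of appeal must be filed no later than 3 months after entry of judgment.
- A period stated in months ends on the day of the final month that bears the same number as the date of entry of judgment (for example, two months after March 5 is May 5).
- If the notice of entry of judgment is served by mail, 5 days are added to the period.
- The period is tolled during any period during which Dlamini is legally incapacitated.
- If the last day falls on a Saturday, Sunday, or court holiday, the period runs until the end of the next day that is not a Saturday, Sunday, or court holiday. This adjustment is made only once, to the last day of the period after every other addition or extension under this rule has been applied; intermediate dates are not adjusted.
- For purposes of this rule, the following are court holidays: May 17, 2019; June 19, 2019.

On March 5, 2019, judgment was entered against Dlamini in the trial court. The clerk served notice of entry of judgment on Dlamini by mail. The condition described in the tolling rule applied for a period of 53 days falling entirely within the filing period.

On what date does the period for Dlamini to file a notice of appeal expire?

August 2, 2019

3 months after March 5, 2019 is June 5, 2019.
Service was by mail, adding 5 days: June 5, 2019 + 5 days = June 10, 2019.
Tolling adds 53 days: June 10, 2019 + 53 days = August 2, 2019.
August 2, 2019 is a Friday and not a court holiday, so no extension applies.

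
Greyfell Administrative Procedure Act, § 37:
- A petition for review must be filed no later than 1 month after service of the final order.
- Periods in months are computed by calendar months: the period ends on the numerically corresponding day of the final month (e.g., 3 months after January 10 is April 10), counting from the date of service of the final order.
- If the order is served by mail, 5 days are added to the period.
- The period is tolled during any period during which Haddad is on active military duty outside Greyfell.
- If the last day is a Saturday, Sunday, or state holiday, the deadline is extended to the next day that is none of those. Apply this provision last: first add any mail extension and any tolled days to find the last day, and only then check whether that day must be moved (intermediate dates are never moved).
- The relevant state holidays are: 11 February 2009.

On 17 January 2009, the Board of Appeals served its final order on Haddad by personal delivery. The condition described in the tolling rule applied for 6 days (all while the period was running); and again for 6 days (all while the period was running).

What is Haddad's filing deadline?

1 month after 17 January 2009 is February 17, 2009.
Service was not by mail, so no mail extension applies.
Tolling adds 6 days: February 17, 2009 + 6 days = February 23, 2009.
Tolling adds 6 days: February 23, 2009 + 6 days = March 1, 2009.
March 1, 2009 is Sunday. The next qualifying day is March 2, 2009.

March 2, 2009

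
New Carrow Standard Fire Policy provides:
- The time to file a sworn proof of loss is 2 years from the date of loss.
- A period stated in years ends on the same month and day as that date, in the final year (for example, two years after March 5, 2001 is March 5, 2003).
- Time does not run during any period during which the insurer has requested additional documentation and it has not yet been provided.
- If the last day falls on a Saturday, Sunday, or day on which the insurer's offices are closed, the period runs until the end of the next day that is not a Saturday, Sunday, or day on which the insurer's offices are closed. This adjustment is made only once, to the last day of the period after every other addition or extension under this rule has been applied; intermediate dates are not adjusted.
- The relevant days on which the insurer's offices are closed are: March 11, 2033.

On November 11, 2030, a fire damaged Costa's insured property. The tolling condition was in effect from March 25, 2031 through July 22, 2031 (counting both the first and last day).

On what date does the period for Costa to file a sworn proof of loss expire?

March 14, 2033

2 years after November 11, 2030 is November 11, 2032.
From March 25, 2031 through July 22, 2031 inclusive is 120 days; tolling adds 120 days: November 11, 2032 + 120 days = March 11, 2033.
March 11, 2033 is a listed holiday; March 12, 2033 is Saturday; March 13, 2033 is Sunday. The next qualifying day is March 14, 2033.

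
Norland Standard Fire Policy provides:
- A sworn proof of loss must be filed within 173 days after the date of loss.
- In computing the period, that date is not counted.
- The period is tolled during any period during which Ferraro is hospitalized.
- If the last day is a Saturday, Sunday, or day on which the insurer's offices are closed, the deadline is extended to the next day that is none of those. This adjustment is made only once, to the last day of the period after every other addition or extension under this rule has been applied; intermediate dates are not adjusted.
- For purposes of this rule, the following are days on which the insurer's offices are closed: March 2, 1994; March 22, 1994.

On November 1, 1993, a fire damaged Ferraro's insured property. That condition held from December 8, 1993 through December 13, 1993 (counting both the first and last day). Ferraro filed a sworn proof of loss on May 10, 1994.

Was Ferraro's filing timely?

173 days after November 1, 1993 is April 23, 1994.
From December 8, 1993 through December 13, 1993 inclusive is 6 days; tolling adds 6 days: April 23, 1994 + 6 days = April 29, 1994.
April 29, 1994 is a Friday and not a day on which the insurer's offices are closed, so no extension applies.
The deadline is April 29, 1994; the filing on May 10, 1994 is after that date.

No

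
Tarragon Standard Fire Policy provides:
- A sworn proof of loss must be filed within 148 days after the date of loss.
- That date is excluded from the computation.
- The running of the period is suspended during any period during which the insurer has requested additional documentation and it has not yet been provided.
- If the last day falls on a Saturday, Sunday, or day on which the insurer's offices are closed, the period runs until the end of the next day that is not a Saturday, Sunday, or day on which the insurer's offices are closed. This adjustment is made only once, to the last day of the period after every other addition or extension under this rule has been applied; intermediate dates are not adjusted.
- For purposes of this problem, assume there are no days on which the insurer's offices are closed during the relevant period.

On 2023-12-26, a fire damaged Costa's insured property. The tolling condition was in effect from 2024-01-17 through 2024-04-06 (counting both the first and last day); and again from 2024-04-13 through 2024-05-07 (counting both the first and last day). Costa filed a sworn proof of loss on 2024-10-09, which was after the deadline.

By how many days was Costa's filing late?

148 days after 2023-12-26 is May 22, 2024.
From January 17, 2024 through April 6, 2024 inclusive is 81 days; tolling adds 81 days: May 22, 2024 + 81 days = August 11, 2024.
From April 13, 2024 through May 7, 2024 inclusive is 25 days; tolling adds 25 days: August 11, 2024 + 25 days = September 5, 2024.
September 5, 2024 is a Thursday and not a day on which the insurer's offices are closed, so no extension applies.
The deadline is September 5, 2024; from September 5, 2024 to October 9, 2024 is 34 days.

34 days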